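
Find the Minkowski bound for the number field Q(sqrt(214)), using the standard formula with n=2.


d = 214, d mod 4 = 2, so disc(K) = 4d = 856; |disc(K)| = 856
Real quadratic field, so n = 2, s = r2 = 0, r1 = 2
M = (n!/n^n) * (4/pi)^s * sqrt(|disc(K)|) = (2!/2^2) * (4/pi)^0 * sqrt(856)
= 0.5 * 1.000000 * 29.257478
= 14.6287

14.6287


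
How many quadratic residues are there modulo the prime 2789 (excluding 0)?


For prime p, the number of non-zero quadratic residues is (p-1)/2.
= (2789-1)/2
= 1394

1394


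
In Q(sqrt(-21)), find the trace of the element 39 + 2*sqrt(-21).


Tr(a + b*sqrt(d)) = (a + b*sqrt(d)) + (a - b*sqrt(d)) = 2a
= 2 * (39)
= 78

78


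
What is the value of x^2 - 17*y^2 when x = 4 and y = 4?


x^2 - d*y^2
= 4^2 - 17*4^2
= 16 - 272
= -256

-256


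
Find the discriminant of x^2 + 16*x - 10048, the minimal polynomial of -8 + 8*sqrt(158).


The element -8 + 8*sqrt(158) has minimal polynomial:
x^2 + 16*x - 10048
Discriminant = (16)^2 - 4*(-10048)
= 256 + 40192
= 40448

40448


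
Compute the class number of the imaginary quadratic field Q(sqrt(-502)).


K = Q(sqrt(-502)). d mod 4 = 2, so D = disc(K) = 4d = -2008
h(K) equals the number of primitive reduced positive-definite forms (a, b, c) = a*x^2 + b*x*y + c*y^2 with b^2 - 4ac = D,
where reduced means |b| <= a <= c, with b >= 0 whenever |b| = a or a = c, and primitive means gcd(a, b, c) = 1.
Reduced forces 3a^2 <= |D| = 2008, so 1 <= a <= 25; b must have the parity of D, and c = (b^2 - D)/(4a) must be an integer >= a.
Enumerate a = 1..25, b in [-a, a]:
  a=1: (1, 0, 502)  [1]
  a=2: (2, 0, 251)  [1]
  a=3..6: none
  a=7: (7, -6, 73), (7, 6, 73)  [2]
  a=8..10: none
  a=11: (11, -4, 46), (11, 4, 46)  [2]
  a=12..13: none
  a=14: (14, -8, 37), (14, 8, 37)  [2]
  a=15..16: none
  a=17: (17, -10, 31), (17, 10, 31)  [2]
  a=18: none
  a=19: (19, -14, 29), (19, 14, 29)  [2]
  a=20..21: none
  a=22: (22, -4, 23), (22, 4, 23)  [2]
  a=23..25: none
Total reduced forms: 1 + 1 + 2 + 2 + 2 + 2 + 2 + 2 = 14
h = 14

14


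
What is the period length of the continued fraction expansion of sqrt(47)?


Run the CF algorithm for sqrt(47).
a_0 = floor(sqrt(47)) = 6; set m_0=0, q_0=1.
Recurrence: m' = q*a - m,  q' = (d - m'^2)/q,  a' = floor((a_0 + m')/q').
  step 1: m=6, q=11, a=1
  step 2: m=5, q=2, a=5
  step 3: m=5, q=11, a=1
  step 4: m=6, q=1, a=12
a_4 = 2*a_0 = 12, so the period closes here.
sqrt(47) = [6; 1, 5, 1, 12]
Period length = 4

4


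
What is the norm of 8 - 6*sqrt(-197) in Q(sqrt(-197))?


N(a + b*sqrt(d)) = a^2 - d*b^2
= (8)^2 - (-197)*(-6)^2
= 64 + 7092
= 7156

7156


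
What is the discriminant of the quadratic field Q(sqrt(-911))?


For K = Q(sqrt(d)) with d squarefree: disc(K) = d if d = 1 mod 4, and disc(K) = 4d if d = 2 or 3 mod 4.
Here d = -911, and d mod 4 = 1.
d = 1 mod 4 (O_K = Z[(1+sqrt(d))/2]), so disc(K) = d = -911

-911


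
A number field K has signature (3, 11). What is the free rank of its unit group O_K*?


By Dirichlet's unit theorem:
rank = r1 + r2 - 1
= 3 + 11 - 1
= 13

13


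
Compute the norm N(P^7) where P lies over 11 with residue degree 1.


N(P^a) = p^(a*f)
= 11^(7*1)
= 11^7
= 19487171

19487171


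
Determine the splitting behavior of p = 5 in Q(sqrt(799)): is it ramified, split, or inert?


K = Q(sqrt(799)). Since d mod 4 = 3, disc(K) = 3196.
Check p | disc: 3196 mod 5 = 1.
p does not divide disc. Compute Legendre symbol (d/p):
4^((5-1)/2) mod 5 = 1
(d/p) = 1, so p splits: (p) = P*P' with e=1, f=1, g=2.
Therefore p is split.

split


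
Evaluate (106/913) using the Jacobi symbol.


Compute (106/913) via quadratic reciprocity:
  pull out 2: (2/913) = +1  (since 913 mod 8 = 1)
  reciprocity: (53/913) -> +(913/53)
  reduce: (12/53)
  pull out 2: (2/53) = -1  (since 53 mod 8 = 5)
  pull out 2: (2/53) = -1  (since 53 mod 8 = 5)
  reciprocity: (3/53) -> +(53/3)
  reduce: (2/3)
  pull out 2: (2/3) = -1  (since 3 mod 8 = 3)
  (1/3) = 1
Product of signs = -1

-1


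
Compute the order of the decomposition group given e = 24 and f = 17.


|D_P| = e * f
= 24 * 17
= 408

408


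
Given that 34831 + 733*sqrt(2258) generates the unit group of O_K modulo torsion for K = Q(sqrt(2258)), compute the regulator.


epsilon = 34831 + 733*sqrt(2258)
= 69662.0000
R = ln(69662.0000)
= 11.1514

11.1514


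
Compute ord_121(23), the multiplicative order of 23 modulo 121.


We want ord_121(23), the smallest k >= 1 with 23^k = 1 mod 121.
n = 121 = 11^2, phi(121) = 110; the order divides phi(n).
Divisors of 110: 1, 2, 5, 10, 11, 22, 55, 110
Repeated squaring mod 121: 23^1 = 23, 23^2 = 45, 23^4 = 89, 23^8 = 56, 23^16 = 111, 23^32 = 100, 23^64 = 78
Test divisors in increasing order:
  k=1: 23^1 = 23 mod 121
  k=2: 23^2 = 45 mod 121
  k=5: 23^5 = 89 * 23 = 111 mod 121
  k=10: 23^10 = 56 * 45 = 100 mod 121
  k=11: 23^11 = 56 * 45 * 23 = 1 mod 121  <- first divisor giving 1
Order = 11

11


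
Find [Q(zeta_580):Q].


The degree equals Euler's totient phi(580).
580 = 2^2 * 5 * 29
phi(580) = 224

224


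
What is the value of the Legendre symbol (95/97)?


p = 97 is prime, so compute (95/97) with the reciprocity algorithm (Jacobi-symbol steps: pull out 2s via (2/n), flip via reciprocity, reduce):
  reciprocity: (95/97) -> +(97/95)
  reduce: (2/95)
  pull out 2: (2/95) = +1  (since 95 mod 8 = 7)
  (1/95) = 1
Product of signs = 1
(95/97) = 1

1


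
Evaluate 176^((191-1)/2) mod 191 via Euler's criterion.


p = 191 is prime and the exponent is (p-1)/2 = 95, so by Euler's criterion 176^95 = (176/191) = +1 or -1 mod 191.
Compute by square-and-multiply:
  95 = 64 + 16 + 8 + 4 + 2 + 1 (binary 1011111)
  Repeated squaring mod 191: 176^1 = 176, 176^2 = 34, 176^4 = 10, 176^8 = 100, 176^16 = 68, 176^32 = 40, 176^64 = 72
  176^95 = 176^64 * 176^16 * 176^8 * 176^4 * 176^2 * 176^1 = 72 * 68 * 100 * 10 * 34 * 176 mod 191
    72 * 68 = 4896 = 121 mod 191
    121 * 100 = 12100 = 67 mod 191
    67 * 10 = 670 = 97 mod 191
    97 * 34 = 3298 = 51 mod 191
    51 * 176 = 8976 = 190 mod 191
  176^95 = 190 mod 191
Result 190 = p - 1 = -1 mod 191: 176 is a quadratic non-residue mod 191. As a residue in [0, p-1] the value is 190.
176^95 mod 191 = 190

190


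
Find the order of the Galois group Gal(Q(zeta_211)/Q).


|Gal(Q(zeta_211)/Q)| = phi(211)
= 210

210


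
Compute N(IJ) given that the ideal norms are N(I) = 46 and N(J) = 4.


N(IJ) = N(I) * N(J)
= 46 * 4
= 184

184


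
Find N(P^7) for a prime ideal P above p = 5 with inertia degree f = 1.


N(P^a) = p^(a*f)
= 5^(7*1)
= 5^7
= 78125

78125


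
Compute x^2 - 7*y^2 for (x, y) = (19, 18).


x^2 - d*y^2
= 19^2 - 7*18^2
= 361 - 2268
= -1907

-1907


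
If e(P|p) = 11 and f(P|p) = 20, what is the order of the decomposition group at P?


|D_P| = e * f
= 11 * 20
= 220

220


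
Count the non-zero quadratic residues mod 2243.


For prime p, the number of non-zero quadratic residues is (p-1)/2.
= (2243-1)/2
= 1121

1121


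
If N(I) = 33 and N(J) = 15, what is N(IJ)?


N(IJ) = N(I) * N(J)
= 33 * 15
= 495

495


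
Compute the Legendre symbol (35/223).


p = 223 is prime, so compute (35/223) with the reciprocity algorithm (Jacobi-symbol steps: pull out 2s via (2/n), flip via reciprocity, reduce):
  reciprocity: (35/223) -> -(223/35)
  reduce: (13/35)
  reciprocity: (13/35) -> +(35/13)
  reduce: (9/13)
  reciprocity: (9/13) -> +(13/9)
  reduce: (4/9)
  pull out 2: (2/9) = +1  (since 9 mod 8 = 1)
  pull out 2: (2/9) = +1  (since 9 mod 8 = 1)
  (1/9) = 1
Product of signs = -1
(35/223) = -1

-1


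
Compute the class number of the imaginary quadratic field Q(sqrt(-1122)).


K = Q(sqrt(-1122)). d mod 4 = 2, so D = disc(K) = 4d = -4488
h(K) equals the number of primitive reduced positive-definite forms (a, b, c) = a*x^2 + b*x*y + c*y^2 with b^2 - 4ac = D,
where reduced means |b| <= a <= c, with b >= 0 whenever |b| = a or a = c, and primitive means gcd(a, b, c) = 1.
Reduced forces 3a^2 <= |D| = 4488, so 1 <= a <= 38; b must have the parity of D, and c = (b^2 - D)/(4a) must be an integer >= a.
Enumerate a = 1..38, b in [-a, a]:
  a=1: (1, 0, 1122)  [1]
  a=2: (2, 0, 561)  [1]
  a=3: (3, 0, 374)  [1]
  a=4..5: none
  a=6: (6, 0, 187)  [1]
  a=7..10: none
  a=11: (11, 0, 102)  [1]
  a=12: none
  a=13: (13, -6, 87), (13, 6, 87)  [2]
  a=14..16: none
  a=17: (17, 0, 66)  [1]
  a=18..21: none
  a=22: (22, 0, 51)  [1]
  a=23..25: none
  a=26: (26, -20, 47), (26, 20, 47)  [2]
  a=27..28: none
  a=29: (29, -6, 39), (29, 6, 39)  [2]
  a=30: none
  a=31: (31, -10, 37), (31, 10, 37)  [2]
  a=32: none
  a=33: (33, 0, 34)  [1]
  a=34..38: none
Total reduced forms: 1 + 1 + 1 + 1 + 1 + 2 + 1 + 1 + 2 + 2 + 2 + 1 = 16
h = 16

16


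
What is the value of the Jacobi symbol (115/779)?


Compute (115/779) via quadratic reciprocity:
  reciprocity: (115/779) -> -(779/115)
  reduce: (89/115)
  reciprocity: (89/115) -> +(115/89)
  reduce: (26/89)
  pull out 2: (2/89) = +1  (since 89 mod 8 = 1)
  reciprocity: (13/89) -> +(89/13)
  reduce: (11/13)
  reciprocity: (11/13) -> +(13/11)
  reduce: (2/11)
  pull out 2: (2/11) = -1  (since 11 mod 8 = 3)
  (1/11) = 1
Product of signs = 1

1


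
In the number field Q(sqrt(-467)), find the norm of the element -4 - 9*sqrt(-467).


N(a + b*sqrt(d)) = a^2 - d*b^2
= (-4)^2 - (-467)*(-9)^2
= 16 + 37827
= 37843

37843


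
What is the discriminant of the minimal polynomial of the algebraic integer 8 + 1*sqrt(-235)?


The element 8 + 1*sqrt(-235) has minimal polynomial:
x^2 - 16*x + 299
Discriminant = (-16)^2 - 4*(299)
= 256 - 1196
= -940

-940


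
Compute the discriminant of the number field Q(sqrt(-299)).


For K = Q(sqrt(d)) with d squarefree: disc(K) = d if d = 1 mod 4, and disc(K) = 4d if d = 2 or 3 mod 4.
Here d = -299, and d mod 4 = 1.
d = 1 mod 4 (O_K = Z[(1+sqrt(d))/2]), so disc(K) = d = -299

-299


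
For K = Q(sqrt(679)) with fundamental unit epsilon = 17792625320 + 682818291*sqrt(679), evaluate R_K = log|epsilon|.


epsilon = 17792625320 + 682818291*sqrt(679)
= 3.5585e+10
R = ln(3.5585e+10)
= 24.2952

24.2952


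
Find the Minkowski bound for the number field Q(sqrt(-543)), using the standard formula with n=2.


d = -543, d mod 4 = 1, so disc(K) = d = -543; |disc(K)| = 543
Imaginary quadratic field, so n = 2, s = r2 = 1, r1 = 0
M = (n!/n^n) * (4/pi)^s * sqrt(|disc(K)|) = (2!/2^2) * (4/pi)^1 * sqrt(543)
= 0.5 * 1.273240 * 23.302360
= 14.8347

14.8347


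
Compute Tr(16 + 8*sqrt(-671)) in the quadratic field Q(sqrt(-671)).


Tr(a + b*sqrt(d)) = (a + b*sqrt(d)) + (a - b*sqrt(d)) = 2a
= 2 * (16)
= 32

32


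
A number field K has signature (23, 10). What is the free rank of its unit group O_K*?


By Dirichlet's unit theorem:
rank = r1 + r2 - 1
= 23 + 10 - 1
= 32

32


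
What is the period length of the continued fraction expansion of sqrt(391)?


Run the CF algorithm for sqrt(391).
a_0 = floor(sqrt(391)) = 19; set m_0=0, q_0=1.
Recurrence: m' = q*a - m,  q' = (d - m'^2)/q,  a' = floor((a_0 + m')/q').
  step 1: m=19, q=30, a=1
  step 2: m=11, q=9, a=3
  step 3: m=16, q=15, a=2
  step 4: m=14, q=13, a=2
  step 5: m=12, q=19, a=1
  step 6: m=7, q=18, a=1
  step 7: m=11, q=15, a=2
  step 8: m=19, q=2, a=19
  step 9: m=19, q=15, a=2
  step 10: m=11, q=18, a=1
  step 11: m=7, q=19, a=1
  step 12: m=12, q=13, a=2
  step 13: m=14, q=15, a=2
  step 14: m=16, q=9, a=3
  step 15: m=11, q=30, a=1
  step 16: m=19, q=1, a=38
a_16 = 2*a_0 = 38, so the period closes here.
sqrt(391) = [19; 1, 3, 2, 2, 1, 1, 2, 19, 2, 1, 1, 2, 2, 3, 1, 38]
Period length = 16

16


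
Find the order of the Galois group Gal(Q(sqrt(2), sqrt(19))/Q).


The 2 square roots of distinct primes are multiplicatively independent over Q,
so [K:Q] = 2^2 and Gal(K/Q) is isomorphic to (Z/2Z)^2.
|Gal| = 2^2 = 4

4


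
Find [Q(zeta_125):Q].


The degree equals Euler's totient phi(125).
125 = 5^3
phi(125) = 100

100


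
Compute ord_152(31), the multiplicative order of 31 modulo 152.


We want ord_152(31), the smallest k >= 1 with 31^k = 1 mod 152.
n = 152 = 2^3 * 19, phi(152) = 72; the order divides phi(n).
Divisors of 72: 1, 2, 3, 4, 6, 8, 9, 12, 18, 24, 36, 72
Repeated squaring mod 152: 31^1 = 31, 31^2 = 49, 31^4 = 121, 31^8 = 49, 31^16 = 121, 31^32 = 49, 31^64 = 121
Test divisors in increasing order:
  k=1: 31^1 = 31 mod 152
  k=2: 31^2 = 49 mod 152
  k=3: 31^3 = 49 * 31 = 151 mod 152
  k=4: 31^4 = 121 mod 152
  k=6: 31^6 = 121 * 49 = 1 mod 152  <- first divisor giving 1
Order = 6

6


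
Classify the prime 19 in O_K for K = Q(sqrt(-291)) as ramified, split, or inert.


K = Q(sqrt(-291)). Since d mod 4 = 1, disc(K) = -291.
Check p | disc: -291 mod 19 = 13.
p does not divide disc. Compute Legendre symbol (d/p):
13^((19-1)/2) mod 19 = -1
(d/p) = -1, so p is inert: (p) stays prime with e=1, f=2, g=1.
Therefore p is inert.

inert


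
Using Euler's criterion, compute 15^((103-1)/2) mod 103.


p = 103 is prime and the exponent is (p-1)/2 = 51, so by Euler's criterion 15^51 = (15/103) = +1 or -1 mod 103.
Compute by square-and-multiply:
  51 = 32 + 16 + 2 + 1 (binary 110011)
  Repeated squaring mod 103: 15^1 = 15, 15^2 = 19, 15^4 = 52, 15^8 = 26, 15^16 = 58, 15^32 = 68
  15^51 = 15^32 * 15^16 * 15^2 * 15^1 = 68 * 58 * 19 * 15 mod 103
    68 * 58 = 3944 = 30 mod 103
    30 * 19 = 570 = 55 mod 103
    55 * 15 = 825 = 1 mod 103
  15^51 = 1 mod 103
Result 1: 15 is a quadratic residue mod 103.
15^51 mod 103 = 1

1


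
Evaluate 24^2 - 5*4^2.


x^2 - d*y^2
= 24^2 - 5*4^2
= 576 - 80
= 496

496


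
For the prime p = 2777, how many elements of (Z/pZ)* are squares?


For prime p, the number of non-zero quadratic residues is (p-1)/2.
= (2777-1)/2
= 1388

1388


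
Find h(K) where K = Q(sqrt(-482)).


K = Q(sqrt(-482)). d mod 4 = 2, so D = disc(K) = 4d = -1928
h(K) equals the number of primitive reduced positive-definite forms (a, b, c) = a*x^2 + b*x*y + c*y^2 with b^2 - 4ac = D,
where reduced means |b| <= a <= c, with b >= 0 whenever |b| = a or a = c, and primitive means gcd(a, b, c) = 1.
Reduced forces 3a^2 <= |D| = 1928, so 1 <= a <= 25; b must have the parity of D, and c = (b^2 - D)/(4a) must be an integer >= a.
Enumerate a = 1..25, b in [-a, a]:
  a=1: (1, 0, 482)  [1]
  a=2: (2, 0, 241)  [1]
  a=3: (3, -2, 161), (3, 2, 161)  [2]
  a=4..5: none
  a=6: (6, -4, 81), (6, 4, 81)  [2]
  a=7: (7, -2, 69), (7, 2, 69)  [2]
  a=8: none
  a=9: (9, -4, 54), (9, 4, 54)  [2]
  a=10..12: none
  a=13: (13, -10, 39), (13, 10, 39)  [2]
  a=14: (14, -12, 37), (14, 12, 37)  [2]
  a=15..17: none
  a=18: (18, -4, 27), (18, 4, 27)  [2]
  a=19..20: none
  a=21: (21, -16, 26), (21, -2, 23), (21, 2, 23), (21, 16, 26)  [4]
  a=22..25: none
Total reduced forms: 1 + 1 + 2 + 2 + 2 + 2 + 2 + 2 + 2 + 4 = 20
h = 20

20


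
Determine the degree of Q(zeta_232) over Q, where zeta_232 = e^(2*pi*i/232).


The degree equals Euler's totient phi(232).
232 = 2^3 * 29
phi(232) = 112

112


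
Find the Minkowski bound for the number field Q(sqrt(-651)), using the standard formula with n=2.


d = -651, d mod 4 = 1, so disc(K) = d = -651; |disc(K)| = 651
Imaginary quadratic field, so n = 2, s = r2 = 1, r1 = 0
M = (n!/n^n) * (4/pi)^s * sqrt(|disc(K)|) = (2!/2^2) * (4/pi)^1 * sqrt(651)
= 0.5 * 1.273240 * 25.514702
= 16.2432

16.2432


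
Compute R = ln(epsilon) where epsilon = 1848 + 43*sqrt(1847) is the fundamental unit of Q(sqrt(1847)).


epsilon = 1848 + 43*sqrt(1847)
= 3695.9997
R = ln(3695.9997)
= 8.2150

8.2150


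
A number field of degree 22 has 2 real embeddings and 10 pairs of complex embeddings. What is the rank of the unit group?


By Dirichlet's unit theorem:
rank = r1 + r2 - 1
= 2 + 10 - 1
= 11

11


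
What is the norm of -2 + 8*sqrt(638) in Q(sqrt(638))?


N(a + b*sqrt(d)) = a^2 - d*b^2
= (-2)^2 - (638)*(8)^2
= 4 - 40832
= -40828

-40828


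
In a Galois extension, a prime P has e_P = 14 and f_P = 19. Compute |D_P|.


|D_P| = e * f
= 14 * 19
= 266

266


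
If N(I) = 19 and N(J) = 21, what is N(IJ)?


N(IJ) = N(I) * N(J)
= 19 * 21
= 399

399


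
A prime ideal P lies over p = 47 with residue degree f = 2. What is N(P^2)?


N(P^a) = p^(a*f)
= 47^(2*2)
= 47^4
= 4879681

4879681


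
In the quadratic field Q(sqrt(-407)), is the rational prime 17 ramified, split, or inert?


K = Q(sqrt(-407)). Since d mod 4 = 1, disc(K) = -407.
Check p | disc: -407 mod 17 = 1.
p does not divide disc. Compute Legendre symbol (d/p):
1^((17-1)/2) mod 17 = 1
(d/p) = 1, so p splits: (p) = P*P' with e=1, f=1, g=2.
Therefore p is split.

split


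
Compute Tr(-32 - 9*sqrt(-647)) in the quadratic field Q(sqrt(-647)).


Tr(a + b*sqrt(d)) = (a + b*sqrt(d)) + (a - b*sqrt(d)) = 2a
= 2 * (-32)
= -64

-64


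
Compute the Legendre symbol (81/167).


p = 167 is prime, so compute (81/167) with the reciprocity algorithm (Jacobi-symbol steps: pull out 2s via (2/n), flip via reciprocity, reduce):
  reciprocity: (81/167) -> +(167/81)
  reduce: (5/81)
  reciprocity: (5/81) -> +(81/5)
  reduce: (1/5)
  (1/5) = 1
Product of signs = 1
(81/167) = 1

1


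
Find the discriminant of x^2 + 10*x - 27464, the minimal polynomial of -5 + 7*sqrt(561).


The element -5 + 7*sqrt(561) has minimal polynomial:
x^2 + 10*x - 27464
Discriminant = (10)^2 - 4*(-27464)
= 100 + 109856
= 109956

109956


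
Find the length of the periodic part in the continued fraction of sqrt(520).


Run the CF algorithm for sqrt(520).
a_0 = floor(sqrt(520)) = 22; set m_0=0, q_0=1.
Recurrence: m' = q*a - m,  q' = (d - m'^2)/q,  a' = floor((a_0 + m')/q').
  step 1: m=22, q=36, a=1
  step 2: m=14, q=9, a=4
  step 3: m=22, q=4, a=11
  step 4: m=22, q=9, a=4
  step 5: m=14, q=36, a=1
  step 6: m=22, q=1, a=44
a_6 = 2*a_0 = 44, so the period closes here.
sqrt(520) = [22; 1, 4, 11, 4, 1, 44]
Period length = 6

6


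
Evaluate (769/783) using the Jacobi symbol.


Compute (769/783) via quadratic reciprocity:
  reciprocity: (769/783) -> +(783/769)
  reduce: (14/769)
  pull out 2: (2/769) = +1  (since 769 mod 8 = 1)
  reciprocity: (7/769) -> +(769/7)
  reduce: (6/7)
  pull out 2: (2/7) = +1  (since 7 mod 8 = 7)
  reciprocity: (3/7) -> -(7/3)
  reduce: (1/3)
  (1/3) = 1
Product of signs = -1

-1


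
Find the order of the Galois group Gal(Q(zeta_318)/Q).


|Gal(Q(zeta_318)/Q)| = phi(318)
= 104

104


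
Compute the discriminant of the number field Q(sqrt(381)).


For K = Q(sqrt(d)) with d squarefree: disc(K) = d if d = 1 mod 4, and disc(K) = 4d if d = 2 or 3 mod 4.
Here d = 381, and d mod 4 = 1.
d = 1 mod 4 (O_K = Z[(1+sqrt(d))/2]), so disc(K) = d = 381

381


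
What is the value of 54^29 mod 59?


p = 59 is prime and the exponent is (p-1)/2 = 29, so by Euler's criterion 54^29 = (54/59) = +1 or -1 mod 59.
Compute by square-and-multiply:
  29 = 16 + 8 + 4 + 1 (binary 11101)
  Repeated squaring mod 59: 54^1 = 54, 54^2 = 25, 54^4 = 35, 54^8 = 45, 54^16 = 19
  54^29 = 54^16 * 54^8 * 54^4 * 54^1 = 19 * 45 * 35 * 54 mod 59
    19 * 45 = 855 = 29 mod 59
    29 * 35 = 1015 = 12 mod 59
    12 * 54 = 648 = 58 mod 59
  54^29 = 58 mod 59
Result 58 = p - 1 = -1 mod 59: 54 is a quadratic non-residue mod 59. As a residue in [0, p-1] the value is 58.
54^29 mod 59 = 58

58


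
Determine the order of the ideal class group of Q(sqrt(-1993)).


K = Q(sqrt(-1993)). d mod 4 = 3, so D = disc(K) = 4d = -7972
h(K) equals the number of primitive reduced positive-definite forms (a, b, c) = a*x^2 + b*x*y + c*y^2 with b^2 - 4ac = D,
where reduced means |b| <= a <= c, with b >= 0 whenever |b| = a or a = c, and primitive means gcd(a, b, c) = 1.
Reduced forces 3a^2 <= |D| = 7972, so 1 <= a <= 51; b must have the parity of D, and c = (b^2 - D)/(4a) must be an integer >= a.
Enumerate a = 1..51, b in [-a, a]:
  a=1: (1, 0, 1993)  [1]
  a=2: (2, 2, 997)  [1]
  a=3..6: none
  a=7: (7, -6, 286), (7, 6, 286)  [2]
  a=8..10: none
  a=11: (11, -6, 182), (11, 6, 182)  [2]
  a=12: none
  a=13: (13, -6, 154), (13, 6, 154)  [2]
  a=14: (14, -6, 143), (14, 6, 143)  [2]
  a=15..16: none
  a=17: (17, -16, 121), (17, 16, 121)  [2]
  a=18..21: none
  a=22: (22, -6, 91), (22, 6, 91)  [2]
  a=23: (23, -20, 91), (23, 20, 91)  [2]
  a=24..25: none
  a=26: (26, -6, 77), (26, 6, 77)  [2]
  a=27..33: none
  a=34: (34, -18, 61), (34, 18, 61)  [2]
  a=35..40: none
  a=41: (41, -8, 49), (41, 8, 49)  [2]
  a=42..45: none
  a=46: (46, -26, 47), (46, 26, 47)  [2]
  a=47..51: none
Total reduced forms: 1 + 1 + 2 + 2 + 2 + 2 + 2 + 2 + 2 + 2 + 2 + 2 + 2 = 24
h = 24

24


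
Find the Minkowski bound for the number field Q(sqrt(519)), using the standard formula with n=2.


d = 519, d mod 4 = 3, so disc(K) = 4d = 2076; |disc(K)| = 2076
Real quadratic field, so n = 2, s = r2 = 0, r1 = 2
M = (n!/n^n) * (4/pi)^s * sqrt(|disc(K)|) = (2!/2^2) * (4/pi)^0 * sqrt(2076)
= 0.5 * 1.000000 * 45.563143
= 22.7816

22.7816


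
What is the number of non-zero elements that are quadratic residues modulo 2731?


For prime p, the number of non-zero quadratic residues is (p-1)/2.
= (2731-1)/2
= 1365

1365


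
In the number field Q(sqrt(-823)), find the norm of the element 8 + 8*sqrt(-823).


N(a + b*sqrt(d)) = a^2 - d*b^2
= (8)^2 - (-823)*(8)^2
= 64 + 52672
= 52736

52736


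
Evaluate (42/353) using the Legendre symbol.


p = 353 is prime, so compute (42/353) with the reciprocity algorithm (Jacobi-symbol steps: pull out 2s via (2/n), flip via reciprocity, reduce):
  pull out 2: (2/353) = +1  (since 353 mod 8 = 1)
  reciprocity: (21/353) -> +(353/21)
  reduce: (17/21)
  reciprocity: (17/21) -> +(21/17)
  reduce: (4/17)
  pull out 2: (2/17) = +1  (since 17 mod 8 = 1)
  pull out 2: (2/17) = +1  (since 17 mod 8 = 1)
  (1/17) = 1
Product of signs = 1
(42/353) = 1

1


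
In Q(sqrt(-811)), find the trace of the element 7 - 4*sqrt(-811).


Tr(a + b*sqrt(d)) = (a + b*sqrt(d)) + (a - b*sqrt(d)) = 2a
= 2 * (7)
= 14

14


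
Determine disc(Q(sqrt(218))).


For K = Q(sqrt(d)) with d squarefree: disc(K) = d if d = 1 mod 4, and disc(K) = 4d if d = 2 or 3 mod 4.
Here d = 218, and d mod 4 = 2.
d = 2 mod 4, not 1 (O_K = Z[sqrt(d)]), so disc(K) = 4d = 4 * (218) = 872

872


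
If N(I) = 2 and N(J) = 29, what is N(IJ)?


N(IJ) = N(I) * N(J)
= 2 * 29
= 58

58


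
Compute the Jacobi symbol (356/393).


Compute (356/393) via quadratic reciprocity:
  pull out 2: (2/393) = +1  (since 393 mod 8 = 1)
  pull out 2: (2/393) = +1  (since 393 mod 8 = 1)
  reciprocity: (89/393) -> +(393/89)
  reduce: (37/89)
  reciprocity: (37/89) -> +(89/37)
  reduce: (15/37)
  reciprocity: (15/37) -> +(37/15)
  reduce: (7/15)
  reciprocity: (7/15) -> -(15/7)
  reduce: (1/7)
  (1/7) = 1
Product of signs = -1

-1


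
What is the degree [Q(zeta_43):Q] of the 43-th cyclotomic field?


The degree equals Euler's totient phi(43).
43 = 43
phi(43) = 42

42


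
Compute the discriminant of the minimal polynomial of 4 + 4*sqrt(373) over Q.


The element 4 + 4*sqrt(373) has minimal polynomial:
x^2 - 8*x - 5952
Discriminant = (-8)^2 - 4*(-5952)
= 64 + 23808
= 23872

23872


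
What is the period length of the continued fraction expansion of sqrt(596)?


Run the CF algorithm for sqrt(596).
a_0 = floor(sqrt(596)) = 24; set m_0=0, q_0=1.
Recurrence: m' = q*a - m,  q' = (d - m'^2)/q,  a' = floor((a_0 + m')/q').
  step 1: m=24, q=20, a=2
  step 2: m=16, q=17, a=2
  step 3: m=18, q=16, a=2
  step 4: m=14, q=25, a=1
  step 5: m=11, q=19, a=1
  step 6: m=8, q=28, a=1
  step 7: m=20, q=7, a=6
  step 8: m=22, q=16, a=2
  step 9: m=10, q=31, a=1
  step 10: m=21, q=5, a=9
  step 11: m=24, q=4, a=12
  step 12: m=24, q=5, a=9
  step 13: m=21, q=31, a=1
  step 14: m=10, q=16, a=2
  step 15: m=22, q=7, a=6
  step 16: m=20, q=28, a=1
  step 17: m=8, q=19, a=1
  step 18: m=11, q=25, a=1
  step 19: m=14, q=16, a=2
  step 20: m=18, q=17, a=2
  step 21: m=16, q=20, a=2
  step 22: m=24, q=1, a=48
a_22 = 2*a_0 = 48, so the period closes here.
sqrt(596) = [24; 2, 2, 2, 1, 1, 1, 6, 2, 1, 9, 12, 9, 1, 2, 6, 1, 1, 1, 2, 2, 2, 48]
Period length = 22

22


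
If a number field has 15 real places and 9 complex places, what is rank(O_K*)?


By Dirichlet's unit theorem:
rank = r1 + r2 - 1
= 15 + 9 - 1
= 23

23


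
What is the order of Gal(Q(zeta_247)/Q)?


|Gal(Q(zeta_247)/Q)| = phi(247)
= 216

216


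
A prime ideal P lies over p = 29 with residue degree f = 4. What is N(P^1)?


N(P^a) = p^(a*f)
= 29^(1*4)
= 29^4
= 707281

707281


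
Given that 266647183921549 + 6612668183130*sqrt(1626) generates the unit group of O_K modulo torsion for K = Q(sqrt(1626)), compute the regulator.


epsilon = 266647183921549 + 6612668183130*sqrt(1626)
= 5.3329e+14
R = ln(5.3329e+14)
= 33.9101

33.9101


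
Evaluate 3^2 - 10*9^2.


x^2 - d*y^2
= 3^2 - 10*9^2
= 9 - 810
= -801

-801


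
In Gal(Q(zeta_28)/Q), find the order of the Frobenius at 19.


The Frobenius at p in Gal(Q(zeta_n)/Q) = (Z/nZ)* is the class of p, so its order is ord_28(19), the smallest k >= 1 with 19^k = 1 mod 28.
n = 28 = 2^2 * 7, phi(28) = 12; the order divides phi(n).
Divisors of 12: 1, 2, 3, 4, 6, 12
Repeated squaring mod 28: 19^1 = 19, 19^2 = 25, 19^4 = 9, 19^8 = 25
Test divisors in increasing order:
  k=1: 19^1 = 19 mod 28
  k=2: 19^2 = 25 mod 28
  k=3: 19^3 = 25 * 19 = 27 mod 28
  k=4: 19^4 = 9 mod 28
  k=6: 19^6 = 9 * 25 = 1 mod 28  <- first divisor giving 1
Order = 6

6


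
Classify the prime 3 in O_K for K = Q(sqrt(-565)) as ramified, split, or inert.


K = Q(sqrt(-565)). Since d mod 4 = 3, disc(K) = -2260.
Check p | disc: -2260 mod 3 = 2.
p does not divide disc. Compute Legendre symbol (d/p):
2^((3-1)/2) mod 3 = -1
(d/p) = -1, so p is inert: (p) stays prime with e=1, f=2, g=1.
Therefore p is inert.

inert


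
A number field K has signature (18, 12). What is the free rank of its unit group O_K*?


By Dirichlet's unit theorem:
rank = r1 + r2 - 1
= 18 + 12 - 1
= 29

29


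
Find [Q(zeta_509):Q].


The degree equals Euler's totient phi(509).
509 = 509
phi(509) = 508

508


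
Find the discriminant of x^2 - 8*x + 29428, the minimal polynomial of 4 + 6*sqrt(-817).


The element 4 + 6*sqrt(-817) has minimal polynomial:
x^2 - 8*x + 29428
Discriminant = (-8)^2 - 4*(29428)
= 64 - 117712
= -117648

-117648


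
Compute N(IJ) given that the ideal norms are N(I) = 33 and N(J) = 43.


N(IJ) = N(I) * N(J)
= 33 * 43
= 1419

1419


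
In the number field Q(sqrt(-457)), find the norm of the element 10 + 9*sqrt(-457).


N(a + b*sqrt(d)) = a^2 - d*b^2
= (10)^2 - (-457)*(9)^2
= 100 + 37017
= 37117

37117


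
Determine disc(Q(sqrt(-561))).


For K = Q(sqrt(d)) with d squarefree: disc(K) = d if d = 1 mod 4, and disc(K) = 4d if d = 2 or 3 mod 4.
Here d = -561, and d mod 4 = 3.
d = 3 mod 4, not 1 (O_K = Z[sqrt(d)]), so disc(K) = 4d = 4 * (-561) = -2244

-2244


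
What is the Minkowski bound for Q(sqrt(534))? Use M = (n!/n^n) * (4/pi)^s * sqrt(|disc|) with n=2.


d = 534, d mod 4 = 2, so disc(K) = 4d = 2136; |disc(K)| = 2136
Real quadratic field, so n = 2, s = r2 = 0, r1 = 2
M = (n!/n^n) * (4/pi)^s * sqrt(|disc(K)|) = (2!/2^2) * (4/pi)^0 * sqrt(2136)
= 0.5 * 1.000000 * 46.216880
= 23.1084

23.1084


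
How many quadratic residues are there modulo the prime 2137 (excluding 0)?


For prime p, the number of non-zero quadratic residues is (p-1)/2.
= (2137-1)/2
= 1068

1068


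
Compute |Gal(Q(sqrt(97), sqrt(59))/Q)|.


The 2 square roots of distinct primes are multiplicatively independent over Q,
so [K:Q] = 2^2 and Gal(K/Q) is isomorphic to (Z/2Z)^2.
|Gal| = 2^2 = 4

4


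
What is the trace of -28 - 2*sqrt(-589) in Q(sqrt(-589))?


Tr(a + b*sqrt(d)) = (a + b*sqrt(d)) + (a - b*sqrt(d)) = 2a
= 2 * (-28)
= -56

-56


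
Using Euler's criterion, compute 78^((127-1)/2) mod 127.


p = 127 is prime and the exponent is (p-1)/2 = 63, so by Euler's criterion 78^63 = (78/127) = +1 or -1 mod 127.
Compute by square-and-multiply:
  63 = 32 + 16 + 8 + 4 + 2 + 1 (binary 111111)
  Repeated squaring mod 127: 78^1 = 78, 78^2 = 115, 78^4 = 17, 78^8 = 35, 78^16 = 82, 78^32 = 120
  78^63 = 78^32 * 78^16 * 78^8 * 78^4 * 78^2 * 78^1 = 120 * 82 * 35 * 17 * 115 * 78 mod 127
    120 * 82 = 9840 = 61 mod 127
    61 * 35 = 2135 = 103 mod 127
    103 * 17 = 1751 = 100 mod 127
    100 * 115 = 11500 = 70 mod 127
    70 * 78 = 5460 = 126 mod 127
  78^63 = 126 mod 127
Result 126 = p - 1 = -1 mod 127: 78 is a quadratic non-residue mod 127. As a residue in [0, p-1] the value is 126.
78^63 mod 127 = 126

126


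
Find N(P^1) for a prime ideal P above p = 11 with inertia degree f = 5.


N(P^a) = p^(a*f)
= 11^(1*5)
= 11^5
= 161051

161051


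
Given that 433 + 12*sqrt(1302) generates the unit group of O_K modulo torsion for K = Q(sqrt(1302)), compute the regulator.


epsilon = 433 + 12*sqrt(1302)
= 865.9988
R = ln(865.9988)
= 6.7639

6.7639


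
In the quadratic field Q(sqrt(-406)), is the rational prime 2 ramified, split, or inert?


K = Q(sqrt(-406)). Since d mod 4 = 2, disc(K) = -1624.
Check p | disc: -1624 mod 2 = 0.
p divides disc, so p ramifies: (p) = P^2 with e=2, f=1, g=1.
Therefore p is ramified.

ramified


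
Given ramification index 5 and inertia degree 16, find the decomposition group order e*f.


|D_P| = e * f
= 5 * 16
= 80

80


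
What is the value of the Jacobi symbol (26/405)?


Compute (26/405) via quadratic reciprocity:
  pull out 2: (2/405) = -1  (since 405 mod 8 = 5)
  reciprocity: (13/405) -> +(405/13)
  reduce: (2/13)
  pull out 2: (2/13) = -1  (since 13 mod 8 = 5)
  (1/13) = 1
Product of signs = 1

1


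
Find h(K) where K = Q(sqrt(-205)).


K = Q(sqrt(-205)). d mod 4 = 3, so D = disc(K) = 4d = -820
h(K) equals the number of primitive reduced positive-definite forms (a, b, c) = a*x^2 + b*x*y + c*y^2 with b^2 - 4ac = D,
where reduced means |b| <= a <= c, with b >= 0 whenever |b| = a or a = c, and primitive means gcd(a, b, c) = 1.
Reduced forces 3a^2 <= |D| = 820, so 1 <= a <= 16; b must have the parity of D, and c = (b^2 - D)/(4a) must be an integer >= a.
Enumerate a = 1..16, b in [-a, a]:
  a=1: (1, 0, 205)  [1]
  a=2: (2, 2, 103)  [1]
  a=3..4: none
  a=5: (5, 0, 41)  [1]
  a=6..9: none
  a=10: (10, 10, 23)  [1]
  a=11: (11, -4, 19), (11, 4, 19)  [2]
  a=12: none
  a=13: (13, -8, 17), (13, 8, 17)  [2]
  a=14..16: none
Total reduced forms: 1 + 1 + 1 + 1 + 2 + 2 = 8
h = 8

8


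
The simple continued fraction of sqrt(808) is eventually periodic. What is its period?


Run the CF algorithm for sqrt(808).
a_0 = floor(sqrt(808)) = 28; set m_0=0, q_0=1.
Recurrence: m' = q*a - m,  q' = (d - m'^2)/q,  a' = floor((a_0 + m')/q').
  step 1: m=28, q=24, a=2
  step 2: m=20, q=17, a=2
  step 3: m=14, q=36, a=1
  step 4: m=22, q=9, a=5
  step 5: m=23, q=31, a=1
  step 6: m=8, q=24, a=1
  step 7: m=16, q=23, a=1
  step 8: m=7, q=33, a=1
  step 9: m=26, q=4, a=13
  step 10: m=26, q=33, a=1
  step 11: m=7, q=23, a=1
  step 12: m=16, q=24, a=1
  step 13: m=8, q=31, a=1
  step 14: m=23, q=9, a=5
  step 15: m=22, q=36, a=1
  step 16: m=14, q=17, a=2
  step 17: m=20, q=24, a=2
  step 18: m=28, q=1, a=56
a_18 = 2*a_0 = 56, so the period closes here.
sqrt(808) = [28; 2, 2, 1, 5, 1, 1, 1, 1, 13, 1, 1, 1, 1, 5, 1, 2, 2, 56]
Period length = 18

18


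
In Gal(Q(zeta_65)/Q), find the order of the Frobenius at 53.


The Frobenius at p in Gal(Q(zeta_n)/Q) = (Z/nZ)* is the class of p, so its order is ord_65(53), the smallest k >= 1 with 53^k = 1 mod 65.
n = 65 = 5 * 13, phi(65) = 48; the order divides phi(n).
Divisors of 48: 1, 2, 3, 4, 6, 8, 12, 16, 24, 48
Repeated squaring mod 65: 53^1 = 53, 53^2 = 14, 53^4 = 1, 53^8 = 1, 53^16 = 1, 53^32 = 1
Test divisors in increasing order:
  k=1: 53^1 = 53 mod 65
  k=2: 53^2 = 14 mod 65
  k=3: 53^3 = 14 * 53 = 27 mod 65
  k=4: 53^4 = 1 mod 65  <- first divisor giving 1
Order = 4

4


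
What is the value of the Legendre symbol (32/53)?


p = 53 is prime, so compute (32/53) with the reciprocity algorithm (Jacobi-symbol steps: pull out 2s via (2/n), flip via reciprocity, reduce):
  pull out 2: (2/53) = -1  (since 53 mod 8 = 5)
  pull out 2: (2/53) = -1  (since 53 mod 8 = 5)
  pull out 2: (2/53) = -1  (since 53 mod 8 = 5)
  pull out 2: (2/53) = -1  (since 53 mod 8 = 5)
  pull out 2: (2/53) = -1  (since 53 mod 8 = 5)
  (1/53) = 1
Product of signs = -1
(32/53) = -1

-1


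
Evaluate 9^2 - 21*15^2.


x^2 - d*y^2
= 9^2 - 21*15^2
= 81 - 4725
= -4644

-4644


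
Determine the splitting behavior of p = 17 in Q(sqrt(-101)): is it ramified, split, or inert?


K = Q(sqrt(-101)). Since d mod 4 = 3, disc(K) = -404.
Check p | disc: -404 mod 17 = 4.
p does not divide disc. Compute Legendre symbol (d/p):
1^((17-1)/2) mod 17 = 1
(d/p) = 1, so p splits: (p) = P*P' with e=1, f=1, g=2.
Therefore p is split.

split


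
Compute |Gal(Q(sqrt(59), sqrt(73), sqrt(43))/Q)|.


The 3 square roots of distinct primes are multiplicatively independent over Q,
so [K:Q] = 2^3 and Gal(K/Q) is isomorphic to (Z/2Z)^3.
|Gal| = 2^3 = 8

8


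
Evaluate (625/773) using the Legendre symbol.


p = 773 is prime, so compute (625/773) with the reciprocity algorithm (Jacobi-symbol steps: pull out 2s via (2/n), flip via reciprocity, reduce):
  reciprocity: (625/773) -> +(773/625)
  reduce: (148/625)
  pull out 2: (2/625) = +1  (since 625 mod 8 = 1)
  pull out 2: (2/625) = +1  (since 625 mod 8 = 1)
  reciprocity: (37/625) -> +(625/37)
  reduce: (33/37)
  reciprocity: (33/37) -> +(37/33)
  reduce: (4/33)
  pull out 2: (2/33) = +1  (since 33 mod 8 = 1)
  pull out 2: (2/33) = +1  (since 33 mod 8 = 1)
  (1/33) = 1
Product of signs = 1
(625/773) = 1

1


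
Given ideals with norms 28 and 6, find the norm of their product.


N(IJ) = N(I) * N(J)
= 28 * 6
= 168

168


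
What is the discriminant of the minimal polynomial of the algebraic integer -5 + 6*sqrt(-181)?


The element -5 + 6*sqrt(-181) has minimal polynomial:
x^2 + 10*x + 6541
Discriminant = (10)^2 - 4*(6541)
= 100 - 26164
= -26064

-26064


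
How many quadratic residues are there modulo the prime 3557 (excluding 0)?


For prime p, the number of non-zero quadratic residues is (p-1)/2.
= (3557-1)/2
= 1778

1778


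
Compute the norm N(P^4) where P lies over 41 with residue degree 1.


N(P^a) = p^(a*f)
= 41^(4*1)
= 41^4
= 2825761

2825761


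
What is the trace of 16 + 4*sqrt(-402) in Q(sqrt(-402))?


Tr(a + b*sqrt(d)) = (a + b*sqrt(d)) + (a - b*sqrt(d)) = 2a
= 2 * (16)
= 32

32


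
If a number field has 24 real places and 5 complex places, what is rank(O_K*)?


By Dirichlet's unit theorem:
rank = r1 + r2 - 1
= 24 + 5 - 1
= 28

28


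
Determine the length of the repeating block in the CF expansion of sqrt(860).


Run the CF algorithm for sqrt(860).
a_0 = floor(sqrt(860)) = 29; set m_0=0, q_0=1.
Recurrence: m' = q*a - m,  q' = (d - m'^2)/q,  a' = floor((a_0 + m')/q').
  step 1: m=29, q=19, a=3
  step 2: m=28, q=4, a=14
  step 3: m=28, q=19, a=3
  step 4: m=29, q=1, a=58
a_4 = 2*a_0 = 58, so the period closes here.
sqrt(860) = [29; 3, 14, 3, 58]
Period length = 4

4


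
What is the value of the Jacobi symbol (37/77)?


Compute (37/77) via quadratic reciprocity:
  reciprocity: (37/77) -> +(77/37)
  reduce: (3/37)
  reciprocity: (3/37) -> +(37/3)
  reduce: (1/3)
  (1/3) = 1
Product of signs = 1

1


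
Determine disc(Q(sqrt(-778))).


For K = Q(sqrt(d)) with d squarefree: disc(K) = d if d = 1 mod 4, and disc(K) = 4d if d = 2 or 3 mod 4.
Here d = -778, and d mod 4 = 2.
d = 2 mod 4, not 1 (O_K = Z[sqrt(d)]), so disc(K) = 4d = 4 * (-778) = -3112

-3112


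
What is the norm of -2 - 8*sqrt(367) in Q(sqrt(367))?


N(a + b*sqrt(d)) = a^2 - d*b^2
= (-2)^2 - (367)*(-8)^2
= 4 - 23488
= -23484

-23484


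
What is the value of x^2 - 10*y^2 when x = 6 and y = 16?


x^2 - d*y^2
= 6^2 - 10*16^2
= 36 - 2560
= -2524

-2524


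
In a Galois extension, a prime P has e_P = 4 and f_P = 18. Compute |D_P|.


|D_P| = e * f
= 4 * 18
= 72

72


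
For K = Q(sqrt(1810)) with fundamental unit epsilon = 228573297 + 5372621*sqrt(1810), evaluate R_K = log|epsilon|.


epsilon = 228573297 + 5372621*sqrt(1810)
= 4.5715e+08
R = ln(4.5715e+08)
= 19.9405

19.9405


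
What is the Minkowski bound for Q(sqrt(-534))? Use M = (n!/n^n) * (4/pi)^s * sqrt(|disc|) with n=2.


d = -534, d mod 4 = 2, so disc(K) = 4d = -2136; |disc(K)| = 2136
Imaginary quadratic field, so n = 2, s = r2 = 1, r1 = 0
M = (n!/n^n) * (4/pi)^s * sqrt(|disc(K)|) = (2!/2^2) * (4/pi)^1 * sqrt(2136)
= 0.5 * 1.273240 * 46.216880
= 29.4226

29.4226


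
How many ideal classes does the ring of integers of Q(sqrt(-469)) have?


K = Q(sqrt(-469)). d mod 4 = 3, so D = disc(K) = 4d = -1876
h(K) equals the number of primitive reduced positive-definite forms (a, b, c) = a*x^2 + b*x*y + c*y^2 with b^2 - 4ac = D,
where reduced means |b| <= a <= c, with b >= 0 whenever |b| = a or a = c, and primitive means gcd(a, b, c) = 1.
Reduced forces 3a^2 <= |D| = 1876, so 1 <= a <= 25; b must have the parity of D, and c = (b^2 - D)/(4a) must be an integer >= a.
Enumerate a = 1..25, b in [-a, a]:
  a=1: (1, 0, 469)  [1]
  a=2: (2, 2, 235)  [1]
  a=3..4: none
  a=5: (5, -2, 94), (5, 2, 94)  [2]
  a=6: none
  a=7: (7, 0, 67)  [1]
  a=8..9: none
  a=10: (10, -2, 47), (10, 2, 47)  [2]
  a=11: (11, -4, 43), (11, 4, 43)  [2]
  a=12: none
  a=13: (13, -10, 38), (13, 10, 38)  [2]
  a=14: (14, 14, 37)  [1]
  a=15..18: none
  a=19: (19, -10, 26), (19, 10, 26)  [2]
  a=20..21: none
  a=22: (22, -18, 25), (22, 18, 25)  [2]
  a=23..25: none
Total reduced forms: 1 + 1 + 2 + 1 + 2 + 2 + 2 + 1 + 2 + 2 = 16
h = 16

16


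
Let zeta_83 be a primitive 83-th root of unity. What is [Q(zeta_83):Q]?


The degree equals Euler's totient phi(83).
83 = 83
phi(83) = 82

82


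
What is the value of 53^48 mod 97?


p = 97 is prime and the exponent is (p-1)/2 = 48, so by Euler's criterion 53^48 = (53/97) = +1 or -1 mod 97.
Compute by square-and-multiply:
  48 = 32 + 16 (binary 110000)
  Repeated squaring mod 97: 53^1 = 53, 53^2 = 93, 53^4 = 16, 53^8 = 62, 53^16 = 61, 53^32 = 35
  53^48 = 53^32 * 53^16 = 35 * 61 mod 97
    35 * 61 = 2135 = 1 mod 97
  53^48 = 1 mod 97
Result 1: 53 is a quadratic residue mod 97.
53^48 mod 97 = 1

1


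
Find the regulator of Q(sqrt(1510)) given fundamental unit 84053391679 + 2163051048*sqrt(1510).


epsilon = 84053391679 + 2163051048*sqrt(1510)
= 1.6811e+11
R = ln(1.6811e+11)
= 25.8479

25.8479


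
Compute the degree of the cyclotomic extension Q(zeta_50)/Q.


The degree equals Euler's totient phi(50).
50 = 2 * 5^2
phi(50) = 20

20


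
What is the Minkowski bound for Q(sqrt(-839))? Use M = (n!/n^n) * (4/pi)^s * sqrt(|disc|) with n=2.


d = -839, d mod 4 = 1, so disc(K) = d = -839; |disc(K)| = 839
Imaginary quadratic field, so n = 2, s = r2 = 1, r1 = 0
M = (n!/n^n) * (4/pi)^s * sqrt(|disc(K)|) = (2!/2^2) * (4/pi)^1 * sqrt(839)
= 0.5 * 1.273240 * 28.965497
= 18.4400

18.4400


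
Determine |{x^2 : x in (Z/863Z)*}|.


For prime p, the number of non-zero quadratic residues is (p-1)/2.
= (863-1)/2
= 431

431


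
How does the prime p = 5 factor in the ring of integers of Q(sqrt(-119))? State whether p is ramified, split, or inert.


K = Q(sqrt(-119)). Since d mod 4 = 1, disc(K) = -119.
Check p | disc: -119 mod 5 = 1.
p does not divide disc. Compute Legendre symbol (d/p):
1^((5-1)/2) mod 5 = 1
(d/p) = 1, so p splits: (p) = P*P' with e=1, f=1, g=2.
Therefore p is split.

split


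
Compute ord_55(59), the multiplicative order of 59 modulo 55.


We want ord_55(59), the smallest k >= 1 with 59^k = 1 mod 55.
n = 55 = 5 * 11, phi(55) = 40; the order divides phi(n).
Divisors of 40: 1, 2, 4, 5, 8, 10, 20, 40
Repeated squaring mod 55: 59^1 = 4, 59^2 = 16, 59^4 = 36, 59^8 = 31, 59^16 = 26, 59^32 = 16
Test divisors in increasing order:
  k=1: 59^1 = 4 mod 55
  k=2: 59^2 = 16 mod 55
  k=4: 59^4 = 36 mod 55
  k=5: 59^5 = 36 * 4 = 34 mod 55
  k=8: 59^8 = 31 mod 55
  k=10: 59^10 = 31 * 16 = 1 mod 55  <- first divisor giving 1
Order = 10

10


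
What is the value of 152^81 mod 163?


p = 163 is prime and the exponent is (p-1)/2 = 81, so by Euler's criterion 152^81 = (152/163) = +1 or -1 mod 163.
Compute by square-and-multiply:
  81 = 64 + 16 + 1 (binary 1010001)
  Repeated squaring mod 163: 152^1 = 152, 152^2 = 121, 152^4 = 134, 152^8 = 26, 152^16 = 24, 152^32 = 87, 152^64 = 71
  152^81 = 152^64 * 152^16 * 152^1 = 71 * 24 * 152 mod 163
    71 * 24 = 1704 = 74 mod 163
    74 * 152 = 11248 = 1 mod 163
  152^81 = 1 mod 163
Result 1: 152 is a quadratic residue mod 163.
152^81 mod 163 = 1

1
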